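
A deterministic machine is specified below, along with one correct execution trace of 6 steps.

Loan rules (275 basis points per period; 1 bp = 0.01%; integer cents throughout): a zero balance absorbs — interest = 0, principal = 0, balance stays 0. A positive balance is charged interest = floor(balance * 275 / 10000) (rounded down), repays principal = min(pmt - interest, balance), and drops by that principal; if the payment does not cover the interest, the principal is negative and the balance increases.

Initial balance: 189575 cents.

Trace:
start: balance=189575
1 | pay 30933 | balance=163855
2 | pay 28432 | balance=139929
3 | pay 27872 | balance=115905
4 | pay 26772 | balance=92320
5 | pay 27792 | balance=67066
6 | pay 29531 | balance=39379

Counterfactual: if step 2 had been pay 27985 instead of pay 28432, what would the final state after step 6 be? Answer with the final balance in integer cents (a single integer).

39877

(re-executing from step 2 with the substitution; state before step 2: balance=163855)
2 | pay 27985 | balance=140376
3 | pay 27872 | balance=116364
4 | pay 26772 | balance=92792
5 | pay 27792 | balance=67551
6 | pay 29531 | balance=39877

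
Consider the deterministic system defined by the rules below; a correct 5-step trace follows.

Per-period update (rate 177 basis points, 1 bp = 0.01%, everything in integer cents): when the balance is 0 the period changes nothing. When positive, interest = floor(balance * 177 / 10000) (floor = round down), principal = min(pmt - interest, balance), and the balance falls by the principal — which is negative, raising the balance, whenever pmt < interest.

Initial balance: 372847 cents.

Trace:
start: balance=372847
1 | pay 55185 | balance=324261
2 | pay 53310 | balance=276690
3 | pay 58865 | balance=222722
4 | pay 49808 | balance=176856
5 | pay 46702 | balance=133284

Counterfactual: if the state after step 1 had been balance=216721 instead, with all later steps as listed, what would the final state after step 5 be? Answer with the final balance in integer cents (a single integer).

state after step 1 := balance=216721
2 | pay 53310 | balance=167246
3 | pay 58865 | balance=111341
4 | pay 49808 | balance=63503
5 | pay 46702 | balance=17925

17925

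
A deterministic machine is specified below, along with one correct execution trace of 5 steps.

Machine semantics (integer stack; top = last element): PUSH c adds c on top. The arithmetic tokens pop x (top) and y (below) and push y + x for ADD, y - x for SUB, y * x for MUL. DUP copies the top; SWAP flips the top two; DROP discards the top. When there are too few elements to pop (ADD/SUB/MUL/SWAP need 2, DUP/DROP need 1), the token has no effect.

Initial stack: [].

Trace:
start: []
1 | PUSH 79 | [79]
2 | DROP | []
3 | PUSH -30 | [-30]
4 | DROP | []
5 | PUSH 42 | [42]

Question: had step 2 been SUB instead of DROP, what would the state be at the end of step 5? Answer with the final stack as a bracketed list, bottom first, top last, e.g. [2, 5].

(re-executing from step 2 with the substitution; state before step 2: [79])
2 | SUB | [79]
3 | PUSH -30 | [79, -30]
4 | DROP | [79]
5 | PUSH 42 | [79, 42]

[79, 42]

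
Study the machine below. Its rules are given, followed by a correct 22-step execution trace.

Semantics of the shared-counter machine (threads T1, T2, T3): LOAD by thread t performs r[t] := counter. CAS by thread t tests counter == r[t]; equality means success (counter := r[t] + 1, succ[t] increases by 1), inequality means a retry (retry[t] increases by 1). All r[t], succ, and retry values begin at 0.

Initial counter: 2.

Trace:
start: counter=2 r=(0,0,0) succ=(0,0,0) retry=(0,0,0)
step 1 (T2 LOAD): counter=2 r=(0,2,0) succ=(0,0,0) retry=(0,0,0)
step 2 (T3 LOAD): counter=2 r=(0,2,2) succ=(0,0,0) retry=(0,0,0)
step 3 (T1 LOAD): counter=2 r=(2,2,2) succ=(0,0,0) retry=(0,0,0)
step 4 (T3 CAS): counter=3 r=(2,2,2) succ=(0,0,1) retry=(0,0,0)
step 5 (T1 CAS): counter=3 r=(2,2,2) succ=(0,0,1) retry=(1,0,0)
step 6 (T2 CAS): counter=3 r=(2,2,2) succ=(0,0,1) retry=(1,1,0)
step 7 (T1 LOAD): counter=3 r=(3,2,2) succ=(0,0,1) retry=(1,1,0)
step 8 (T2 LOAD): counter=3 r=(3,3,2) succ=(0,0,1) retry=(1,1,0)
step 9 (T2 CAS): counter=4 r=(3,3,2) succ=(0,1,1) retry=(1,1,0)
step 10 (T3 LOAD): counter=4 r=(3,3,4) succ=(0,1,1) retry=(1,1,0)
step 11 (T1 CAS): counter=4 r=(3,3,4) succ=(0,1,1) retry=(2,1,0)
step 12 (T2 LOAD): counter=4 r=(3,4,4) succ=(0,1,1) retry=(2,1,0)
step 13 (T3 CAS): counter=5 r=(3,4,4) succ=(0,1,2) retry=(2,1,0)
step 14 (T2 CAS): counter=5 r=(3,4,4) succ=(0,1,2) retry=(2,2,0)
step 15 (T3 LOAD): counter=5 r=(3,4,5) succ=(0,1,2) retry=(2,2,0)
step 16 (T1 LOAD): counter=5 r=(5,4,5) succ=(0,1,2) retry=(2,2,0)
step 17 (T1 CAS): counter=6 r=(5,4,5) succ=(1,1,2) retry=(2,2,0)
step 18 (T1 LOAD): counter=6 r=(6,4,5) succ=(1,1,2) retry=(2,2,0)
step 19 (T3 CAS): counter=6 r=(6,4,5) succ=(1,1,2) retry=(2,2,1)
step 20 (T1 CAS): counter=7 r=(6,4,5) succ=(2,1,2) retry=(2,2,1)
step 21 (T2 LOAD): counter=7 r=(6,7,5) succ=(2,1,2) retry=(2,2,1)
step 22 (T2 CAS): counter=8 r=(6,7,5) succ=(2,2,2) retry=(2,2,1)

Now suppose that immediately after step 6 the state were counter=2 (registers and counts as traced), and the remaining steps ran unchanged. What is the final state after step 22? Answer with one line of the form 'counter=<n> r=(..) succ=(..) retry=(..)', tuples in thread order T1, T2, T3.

counter=7 r=(5,6,4) succ=(2,2,2) retry=(2,2,1)

state after step 6 := counter=2 r=(2,2,2) succ=(0,0,1) retry=(1,1,0)
step 7 (T1 LOAD): counter=2 r=(2,2,2) succ=(0,0,1) retry=(1,1,0)
step 8 (T2 LOAD): counter=2 r=(2,2,2) succ=(0,0,1) retry=(1,1,0)
step 9 (T2 CAS): counter=3 r=(2,2,2) succ=(0,1,1) retry=(1,1,0)
step 10 (T3 LOAD): counter=3 r=(2,2,3) succ=(0,1,1) retry=(1,1,0)
step 11 (T1 CAS): counter=3 r=(2,2,3) succ=(0,1,1) retry=(2,1,0)
step 12 (T2 LOAD): counter=3 r=(2,3,3) succ=(0,1,1) retry=(2,1,0)
step 13 (T3 CAS): counter=4 r=(2,3,3) succ=(0,1,2) retry=(2,1,0)
step 14 (T2 CAS): counter=4 r=(2,3,3) succ=(0,1,2) retry=(2,2,0)
step 15 (T3 LOAD): counter=4 r=(2,3,4) succ=(0,1,2) retry=(2,2,0)
step 16 (T1 LOAD): counter=4 r=(4,3,4) succ=(0,1,2) retry=(2,2,0)
step 17 (T1 CAS): counter=5 r=(4,3,4) succ=(1,1,2) retry=(2,2,0)
step 18 (T1 LOAD): counter=5 r=(5,3,4) succ=(1,1,2) retry=(2,2,0)
step 19 (T3 CAS): counter=5 r=(5,3,4) succ=(1,1,2) retry=(2,2,1)
step 20 (T1 CAS): counter=6 r=(5,3,4) succ=(2,1,2) retry=(2,2,1)
step 21 (T2 LOAD): counter=6 r=(5,6,4) succ=(2,1,2) retry=(2,2,1)
step 22 (T2 CAS): counter=7 r=(5,6,4) succ=(2,2,2) retry=(2,2,1)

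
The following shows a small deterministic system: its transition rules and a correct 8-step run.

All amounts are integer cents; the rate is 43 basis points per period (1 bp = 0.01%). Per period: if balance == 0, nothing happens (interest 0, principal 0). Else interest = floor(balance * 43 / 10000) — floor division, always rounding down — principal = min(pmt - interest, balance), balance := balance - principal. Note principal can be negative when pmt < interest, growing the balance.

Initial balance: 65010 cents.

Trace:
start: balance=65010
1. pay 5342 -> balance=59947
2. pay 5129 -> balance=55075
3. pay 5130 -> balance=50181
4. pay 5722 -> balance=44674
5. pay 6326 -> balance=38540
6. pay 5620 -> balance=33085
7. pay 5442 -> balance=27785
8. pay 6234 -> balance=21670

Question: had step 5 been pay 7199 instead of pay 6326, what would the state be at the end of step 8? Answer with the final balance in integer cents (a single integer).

(re-executing from step 5 with the substitution; state before step 5: balance=44674)
5. pay 7199 -> balance=37667
6. pay 5620 -> balance=32208
7. pay 5442 -> balance=26904
8. pay 6234 -> balance=20785

20785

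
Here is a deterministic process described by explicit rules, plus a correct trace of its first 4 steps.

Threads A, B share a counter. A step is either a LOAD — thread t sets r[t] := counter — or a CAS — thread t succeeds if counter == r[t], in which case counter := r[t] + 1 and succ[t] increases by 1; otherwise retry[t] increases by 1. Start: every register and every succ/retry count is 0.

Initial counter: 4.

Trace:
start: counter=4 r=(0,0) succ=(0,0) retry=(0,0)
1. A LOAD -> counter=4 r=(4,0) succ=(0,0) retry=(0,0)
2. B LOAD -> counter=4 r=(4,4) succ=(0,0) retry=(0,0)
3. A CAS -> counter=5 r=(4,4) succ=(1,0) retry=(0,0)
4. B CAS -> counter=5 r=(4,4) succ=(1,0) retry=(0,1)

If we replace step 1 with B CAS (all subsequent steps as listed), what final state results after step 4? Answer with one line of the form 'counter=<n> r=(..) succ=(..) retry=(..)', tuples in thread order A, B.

(re-executing from step 1 with the substitution; state before step 1: counter=4 r=(0,0) succ=(0,0) retry=(0,0))
1. B CAS -> counter=4 r=(0,0) succ=(0,0) retry=(0,1)
2. B LOAD -> counter=4 r=(0,4) succ=(0,0) retry=(0,1)
3. A CAS -> counter=4 r=(0,4) succ=(0,0) retry=(1,1)
4. B CAS -> counter=5 r=(0,4) succ=(0,1) retry=(1,1)

counter=5 r=(0,4) succ=(0,1) retry=(1,1)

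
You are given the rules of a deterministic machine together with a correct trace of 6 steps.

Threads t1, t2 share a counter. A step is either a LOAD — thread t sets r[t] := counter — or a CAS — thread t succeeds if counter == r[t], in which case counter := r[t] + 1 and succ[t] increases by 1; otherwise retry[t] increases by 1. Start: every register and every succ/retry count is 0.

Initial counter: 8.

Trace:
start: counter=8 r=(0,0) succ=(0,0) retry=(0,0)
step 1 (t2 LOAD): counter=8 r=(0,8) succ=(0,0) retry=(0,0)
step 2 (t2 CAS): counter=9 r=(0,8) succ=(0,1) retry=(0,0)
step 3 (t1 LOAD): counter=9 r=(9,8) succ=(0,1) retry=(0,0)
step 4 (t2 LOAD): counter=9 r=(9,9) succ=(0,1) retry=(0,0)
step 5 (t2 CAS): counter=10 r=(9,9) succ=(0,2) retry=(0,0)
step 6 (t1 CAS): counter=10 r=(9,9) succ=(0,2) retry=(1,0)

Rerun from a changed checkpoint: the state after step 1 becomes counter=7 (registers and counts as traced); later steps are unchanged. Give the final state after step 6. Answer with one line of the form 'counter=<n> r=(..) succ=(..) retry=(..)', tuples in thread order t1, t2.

counter=8 r=(7,7) succ=(0,1) retry=(1,1)

state after step 1 := counter=7 r=(0,8) succ=(0,0) retry=(0,0)
step 2 (t2 CAS): counter=7 r=(0,8) succ=(0,0) retry=(0,1)
step 3 (t1 LOAD): counter=7 r=(7,8) succ=(0,0) retry=(0,1)
step 4 (t2 LOAD): counter=7 r=(7,7) succ=(0,0) retry=(0,1)
step 5 (t2 CAS): counter=8 r=(7,7) succ=(0,1) retry=(0,1)
step 6 (t1 CAS): counter=8 r=(7,7) succ=(0,1) retry=(1,1)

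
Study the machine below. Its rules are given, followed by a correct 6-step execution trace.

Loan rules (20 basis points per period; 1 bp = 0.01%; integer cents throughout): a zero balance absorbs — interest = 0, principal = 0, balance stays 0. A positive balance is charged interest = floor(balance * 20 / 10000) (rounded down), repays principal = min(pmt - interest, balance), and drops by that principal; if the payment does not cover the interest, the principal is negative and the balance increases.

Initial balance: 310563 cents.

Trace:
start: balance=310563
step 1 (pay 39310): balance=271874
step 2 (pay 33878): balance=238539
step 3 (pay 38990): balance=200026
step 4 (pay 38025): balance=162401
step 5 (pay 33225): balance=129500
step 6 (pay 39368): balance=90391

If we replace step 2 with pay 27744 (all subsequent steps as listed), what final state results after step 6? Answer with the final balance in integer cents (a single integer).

(re-executing from step 2 with the substitution; state before step 2: balance=271874)
step 2 (pay 27744): balance=244673
step 3 (pay 38990): balance=206172
step 4 (pay 38025): balance=168559
step 5 (pay 33225): balance=135671
step 6 (pay 39368): balance=96574

96574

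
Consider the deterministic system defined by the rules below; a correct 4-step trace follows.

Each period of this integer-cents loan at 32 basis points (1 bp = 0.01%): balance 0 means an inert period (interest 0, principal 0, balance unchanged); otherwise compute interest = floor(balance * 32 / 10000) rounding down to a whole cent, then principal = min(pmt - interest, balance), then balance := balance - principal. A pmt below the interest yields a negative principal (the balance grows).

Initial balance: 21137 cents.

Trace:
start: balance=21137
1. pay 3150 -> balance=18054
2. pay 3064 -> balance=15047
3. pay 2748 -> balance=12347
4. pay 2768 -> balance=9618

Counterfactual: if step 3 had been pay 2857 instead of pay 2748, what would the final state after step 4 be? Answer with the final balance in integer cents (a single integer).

(re-executing from step 3 with the substitution; state before step 3: balance=15047)
3. pay 2857 -> balance=12238
4. pay 2768 -> balance=9509

9509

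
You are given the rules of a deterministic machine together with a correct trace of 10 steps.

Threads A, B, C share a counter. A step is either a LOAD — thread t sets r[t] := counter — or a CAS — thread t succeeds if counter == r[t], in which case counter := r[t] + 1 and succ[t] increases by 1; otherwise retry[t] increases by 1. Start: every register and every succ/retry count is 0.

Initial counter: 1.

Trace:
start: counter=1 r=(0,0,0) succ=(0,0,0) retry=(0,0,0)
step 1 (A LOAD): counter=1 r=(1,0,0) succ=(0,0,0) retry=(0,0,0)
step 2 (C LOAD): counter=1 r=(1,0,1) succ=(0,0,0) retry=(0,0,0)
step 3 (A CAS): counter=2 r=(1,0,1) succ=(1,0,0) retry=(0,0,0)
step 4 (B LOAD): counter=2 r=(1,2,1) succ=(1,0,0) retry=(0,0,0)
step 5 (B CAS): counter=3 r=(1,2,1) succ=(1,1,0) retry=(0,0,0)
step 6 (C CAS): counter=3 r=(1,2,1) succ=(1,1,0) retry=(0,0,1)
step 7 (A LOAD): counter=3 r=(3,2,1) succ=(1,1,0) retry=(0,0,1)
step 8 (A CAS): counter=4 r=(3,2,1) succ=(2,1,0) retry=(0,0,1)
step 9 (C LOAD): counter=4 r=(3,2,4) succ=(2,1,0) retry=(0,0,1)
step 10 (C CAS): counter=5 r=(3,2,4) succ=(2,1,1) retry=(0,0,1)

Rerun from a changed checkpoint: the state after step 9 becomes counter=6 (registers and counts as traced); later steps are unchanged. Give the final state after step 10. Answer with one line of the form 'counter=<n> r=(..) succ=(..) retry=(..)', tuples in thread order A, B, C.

state after step 9 := counter=6 r=(3,2,4) succ=(2,1,0) retry=(0,0,1)
step 10 (C CAS): counter=6 r=(3,2,4) succ=(2,1,0) retry=(0,0,2)

counter=6 r=(3,2,4) succ=(2,1,0) retry=(0,0,2)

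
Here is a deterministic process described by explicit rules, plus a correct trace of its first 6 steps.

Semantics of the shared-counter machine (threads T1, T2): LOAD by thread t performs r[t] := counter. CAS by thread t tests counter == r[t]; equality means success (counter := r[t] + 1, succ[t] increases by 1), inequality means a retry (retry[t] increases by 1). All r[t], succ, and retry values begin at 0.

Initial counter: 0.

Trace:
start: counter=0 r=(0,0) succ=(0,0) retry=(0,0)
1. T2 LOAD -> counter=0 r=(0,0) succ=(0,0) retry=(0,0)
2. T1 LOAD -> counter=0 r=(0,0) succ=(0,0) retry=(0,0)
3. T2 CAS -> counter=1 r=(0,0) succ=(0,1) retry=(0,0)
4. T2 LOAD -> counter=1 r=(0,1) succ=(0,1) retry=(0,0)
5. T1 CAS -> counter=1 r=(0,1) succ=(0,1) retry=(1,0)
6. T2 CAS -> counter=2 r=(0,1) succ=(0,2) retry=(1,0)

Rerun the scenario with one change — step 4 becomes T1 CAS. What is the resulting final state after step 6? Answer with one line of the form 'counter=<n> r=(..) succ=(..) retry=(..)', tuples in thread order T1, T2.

(re-executing from step 4 with the substitution; state before step 4: counter=1 r=(0,0) succ=(0,1) retry=(0,0))
4. T1 CAS -> counter=1 r=(0,0) succ=(0,1) retry=(1,0)
5. T1 CAS -> counter=1 r=(0,0) succ=(0,1) retry=(2,0)
6. T2 CAS -> counter=1 r=(0,0) succ=(0,1) retry=(2,1)

counter=1 r=(0,0) succ=(0,1) retry=(2,1)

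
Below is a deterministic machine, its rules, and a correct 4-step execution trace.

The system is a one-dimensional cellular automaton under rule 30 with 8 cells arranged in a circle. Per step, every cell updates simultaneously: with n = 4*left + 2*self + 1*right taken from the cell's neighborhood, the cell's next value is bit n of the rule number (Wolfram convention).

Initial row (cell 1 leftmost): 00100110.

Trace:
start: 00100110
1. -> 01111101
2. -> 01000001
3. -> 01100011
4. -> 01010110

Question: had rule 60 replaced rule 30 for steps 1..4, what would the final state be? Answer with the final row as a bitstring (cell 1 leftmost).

(re-executing steps 1..4 under rule 60; state before step 1: 00100110)
1. -> 00110101
2. -> 10101111
3. -> 01111000
4. -> 01000100

01000100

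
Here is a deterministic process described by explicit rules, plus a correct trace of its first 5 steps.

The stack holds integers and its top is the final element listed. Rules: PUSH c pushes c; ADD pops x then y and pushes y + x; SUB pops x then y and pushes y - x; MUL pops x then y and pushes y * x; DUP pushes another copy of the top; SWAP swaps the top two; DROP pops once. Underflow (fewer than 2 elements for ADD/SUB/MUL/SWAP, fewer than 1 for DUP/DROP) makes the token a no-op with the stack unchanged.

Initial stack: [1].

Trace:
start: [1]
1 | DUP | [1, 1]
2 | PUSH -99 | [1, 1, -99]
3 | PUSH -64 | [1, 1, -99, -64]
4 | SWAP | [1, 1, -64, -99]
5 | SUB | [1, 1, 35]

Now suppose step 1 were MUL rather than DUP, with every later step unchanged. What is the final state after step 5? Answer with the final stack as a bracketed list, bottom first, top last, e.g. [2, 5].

[1, 35]

(re-executing from step 1 with the substitution; state before step 1: [1])
1 | MUL | [1]
2 | PUSH -99 | [1, -99]
3 | PUSH -64 | [1, -99, -64]
4 | SWAP | [1, -64, -99]
5 | SUB | [1, 35]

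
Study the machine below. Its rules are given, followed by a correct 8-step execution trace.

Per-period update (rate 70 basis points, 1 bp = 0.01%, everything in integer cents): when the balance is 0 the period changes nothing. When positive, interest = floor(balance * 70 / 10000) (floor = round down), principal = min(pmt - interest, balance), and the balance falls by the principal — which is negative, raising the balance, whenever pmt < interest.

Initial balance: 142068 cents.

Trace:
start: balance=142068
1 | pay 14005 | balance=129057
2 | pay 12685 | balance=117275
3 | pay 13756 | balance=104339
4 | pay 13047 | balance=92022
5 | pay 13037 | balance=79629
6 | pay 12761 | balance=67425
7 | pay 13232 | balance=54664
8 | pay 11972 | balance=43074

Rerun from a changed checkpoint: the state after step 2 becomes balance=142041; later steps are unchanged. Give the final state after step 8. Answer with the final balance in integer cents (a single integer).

68899

state after step 2 := balance=142041
3 | pay 13756 | balance=129279
4 | pay 13047 | balance=117136
5 | pay 13037 | balance=104918
6 | pay 12761 | balance=92891
7 | pay 13232 | balance=80309
8 | pay 11972 | balance=68899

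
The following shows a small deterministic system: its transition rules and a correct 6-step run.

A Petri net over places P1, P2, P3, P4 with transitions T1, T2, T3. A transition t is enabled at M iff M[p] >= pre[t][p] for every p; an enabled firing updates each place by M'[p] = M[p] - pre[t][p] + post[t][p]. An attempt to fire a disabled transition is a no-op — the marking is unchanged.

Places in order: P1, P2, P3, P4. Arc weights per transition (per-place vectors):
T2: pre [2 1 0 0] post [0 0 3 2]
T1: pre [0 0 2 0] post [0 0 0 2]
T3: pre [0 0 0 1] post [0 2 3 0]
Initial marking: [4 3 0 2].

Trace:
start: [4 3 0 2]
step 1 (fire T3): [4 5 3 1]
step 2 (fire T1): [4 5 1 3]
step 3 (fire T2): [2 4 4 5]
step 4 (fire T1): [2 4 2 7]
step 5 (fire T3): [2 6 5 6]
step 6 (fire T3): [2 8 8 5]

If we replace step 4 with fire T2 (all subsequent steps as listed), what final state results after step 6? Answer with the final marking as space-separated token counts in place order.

(re-executing from step 4 with the substitution; state before step 4: [2 4 4 5])
step 4 (fire T2): [0 3 7 7]
step 5 (fire T3): [0 5 10 6]
step 6 (fire T3): [0 7 13 5]

0 7 13 5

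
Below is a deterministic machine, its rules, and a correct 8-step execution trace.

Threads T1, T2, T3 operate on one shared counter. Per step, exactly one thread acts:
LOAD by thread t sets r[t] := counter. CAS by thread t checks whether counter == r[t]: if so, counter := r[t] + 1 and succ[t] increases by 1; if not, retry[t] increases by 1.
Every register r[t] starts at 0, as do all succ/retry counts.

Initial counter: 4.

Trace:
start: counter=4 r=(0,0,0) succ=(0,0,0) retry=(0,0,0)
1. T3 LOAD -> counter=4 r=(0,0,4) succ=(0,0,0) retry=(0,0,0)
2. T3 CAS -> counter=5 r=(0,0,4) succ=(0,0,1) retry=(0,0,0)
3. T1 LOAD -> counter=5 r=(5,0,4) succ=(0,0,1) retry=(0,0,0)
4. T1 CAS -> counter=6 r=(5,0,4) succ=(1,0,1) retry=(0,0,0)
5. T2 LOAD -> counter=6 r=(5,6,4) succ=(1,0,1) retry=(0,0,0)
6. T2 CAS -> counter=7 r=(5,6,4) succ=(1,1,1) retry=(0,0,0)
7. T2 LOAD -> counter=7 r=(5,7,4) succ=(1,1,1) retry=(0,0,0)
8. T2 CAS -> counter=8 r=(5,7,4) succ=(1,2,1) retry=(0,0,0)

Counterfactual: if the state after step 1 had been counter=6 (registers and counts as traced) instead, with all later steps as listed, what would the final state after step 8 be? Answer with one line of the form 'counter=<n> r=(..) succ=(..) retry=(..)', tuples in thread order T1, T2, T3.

state after step 1 := counter=6 r=(0,0,4) succ=(0,0,0) retry=(0,0,0)
2. T3 CAS -> counter=6 r=(0,0,4) succ=(0,0,0) retry=(0,0,1)
3. T1 LOAD -> counter=6 r=(6,0,4) succ=(0,0,0) retry=(0,0,1)
4. T1 CAS -> counter=7 r=(6,0,4) succ=(1,0,0) retry=(0,0,1)
5. T2 LOAD -> counter=7 r=(6,7,4) succ=(1,0,0) retry=(0,0,1)
6. T2 CAS -> counter=8 r=(6,7,4) succ=(1,1,0) retry=(0,0,1)
7. T2 LOAD -> counter=8 r=(6,8,4) succ=(1,1,0) retry=(0,0,1)
8. T2 CAS -> counter=9 r=(6,8,4) succ=(1,2,0) retry=(0,0,1)

counter=9 r=(6,8,4) succ=(1,2,0) retry=(0,0,1)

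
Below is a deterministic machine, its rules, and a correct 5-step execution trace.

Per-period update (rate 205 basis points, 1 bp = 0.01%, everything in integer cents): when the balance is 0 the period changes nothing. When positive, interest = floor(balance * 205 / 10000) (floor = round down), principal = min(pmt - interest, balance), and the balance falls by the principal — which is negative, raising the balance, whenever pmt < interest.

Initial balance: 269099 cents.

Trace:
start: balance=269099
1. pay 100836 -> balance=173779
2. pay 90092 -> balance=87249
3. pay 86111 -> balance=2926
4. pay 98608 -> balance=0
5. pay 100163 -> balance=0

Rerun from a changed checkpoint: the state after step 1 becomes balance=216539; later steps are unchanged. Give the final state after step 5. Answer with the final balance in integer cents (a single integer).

0

state after step 1 := balance=216539
2. pay 90092 -> balance=130886
3. pay 86111 -> balance=47458
4. pay 98608 -> balance=0
5. pay 100163 -> balance=0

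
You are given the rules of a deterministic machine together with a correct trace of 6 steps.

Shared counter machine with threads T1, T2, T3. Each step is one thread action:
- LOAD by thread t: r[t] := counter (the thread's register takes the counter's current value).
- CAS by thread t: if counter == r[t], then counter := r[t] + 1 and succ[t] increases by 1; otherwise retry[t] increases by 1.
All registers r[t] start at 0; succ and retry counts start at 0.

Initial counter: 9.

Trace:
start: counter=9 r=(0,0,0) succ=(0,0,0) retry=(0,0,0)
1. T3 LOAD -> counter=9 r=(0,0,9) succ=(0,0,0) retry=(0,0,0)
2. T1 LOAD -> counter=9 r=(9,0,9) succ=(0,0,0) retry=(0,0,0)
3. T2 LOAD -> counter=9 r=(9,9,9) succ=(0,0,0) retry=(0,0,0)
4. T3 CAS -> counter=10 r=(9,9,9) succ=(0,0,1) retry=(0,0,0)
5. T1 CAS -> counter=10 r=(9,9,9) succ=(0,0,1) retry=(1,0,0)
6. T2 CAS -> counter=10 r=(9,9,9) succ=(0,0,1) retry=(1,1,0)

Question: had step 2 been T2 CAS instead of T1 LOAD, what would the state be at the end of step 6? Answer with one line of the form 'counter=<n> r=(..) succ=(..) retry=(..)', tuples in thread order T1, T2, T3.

counter=10 r=(0,9,9) succ=(0,0,1) retry=(1,2,0)

(re-executing from step 2 with the substitution; state before step 2: counter=9 r=(0,0,9) succ=(0,0,0) retry=(0,0,0))
2. T2 CAS -> counter=9 r=(0,0,9) succ=(0,0,0) retry=(0,1,0)
3. T2 LOAD -> counter=9 r=(0,9,9) succ=(0,0,0) retry=(0,1,0)
4. T3 CAS -> counter=10 r=(0,9,9) succ=(0,0,1) retry=(0,1,0)
5. T1 CAS -> counter=10 r=(0,9,9) succ=(0,0,1) retry=(1,1,0)
6. T2 CAS -> counter=10 r=(0,9,9) succ=(0,0,1) retry=(1,2,0)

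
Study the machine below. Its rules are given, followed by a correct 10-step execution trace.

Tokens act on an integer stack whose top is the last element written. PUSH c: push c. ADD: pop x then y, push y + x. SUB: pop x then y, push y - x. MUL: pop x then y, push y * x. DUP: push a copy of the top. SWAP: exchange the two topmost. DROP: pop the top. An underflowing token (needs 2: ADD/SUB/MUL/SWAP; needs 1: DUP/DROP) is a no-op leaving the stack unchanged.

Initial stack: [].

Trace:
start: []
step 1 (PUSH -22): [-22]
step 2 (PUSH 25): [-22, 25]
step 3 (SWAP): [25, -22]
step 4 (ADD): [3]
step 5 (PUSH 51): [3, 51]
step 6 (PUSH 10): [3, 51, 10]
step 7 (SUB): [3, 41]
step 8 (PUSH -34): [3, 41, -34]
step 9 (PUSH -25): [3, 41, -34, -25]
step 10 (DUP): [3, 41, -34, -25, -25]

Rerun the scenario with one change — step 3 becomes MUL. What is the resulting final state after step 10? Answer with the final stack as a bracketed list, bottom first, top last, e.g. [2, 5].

(re-executing from step 3 with the substitution; state before step 3: [-22, 25])
step 3 (MUL): [-550]
step 4 (ADD): [-550]
step 5 (PUSH 51): [-550, 51]
step 6 (PUSH 10): [-550, 51, 10]
step 7 (SUB): [-550, 41]
step 8 (PUSH -34): [-550, 41, -34]
step 9 (PUSH -25): [-550, 41, -34, -25]
step 10 (DUP): [-550, 41, -34, -25, -25]

[-550, 41, -34, -25, -25]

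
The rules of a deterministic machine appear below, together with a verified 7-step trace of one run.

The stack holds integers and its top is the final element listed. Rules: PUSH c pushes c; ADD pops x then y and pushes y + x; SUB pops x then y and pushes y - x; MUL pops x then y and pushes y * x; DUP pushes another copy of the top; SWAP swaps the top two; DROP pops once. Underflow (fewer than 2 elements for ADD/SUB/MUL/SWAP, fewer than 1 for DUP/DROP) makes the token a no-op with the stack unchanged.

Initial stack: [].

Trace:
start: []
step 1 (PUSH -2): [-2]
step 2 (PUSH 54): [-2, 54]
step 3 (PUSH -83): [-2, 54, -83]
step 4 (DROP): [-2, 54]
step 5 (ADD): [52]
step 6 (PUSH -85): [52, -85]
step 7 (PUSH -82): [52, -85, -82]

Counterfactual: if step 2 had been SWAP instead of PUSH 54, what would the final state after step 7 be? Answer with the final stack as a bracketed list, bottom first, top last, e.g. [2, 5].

[-2, -85, -82]

(re-executing from step 2 with the substitution; state before step 2: [-2])
step 2 (SWAP): [-2]
step 3 (PUSH -83): [-2, -83]
step 4 (DROP): [-2]
step 5 (ADD): [-2]
step 6 (PUSH -85): [-2, -85]
step 7 (PUSH -82): [-2, -85, -82]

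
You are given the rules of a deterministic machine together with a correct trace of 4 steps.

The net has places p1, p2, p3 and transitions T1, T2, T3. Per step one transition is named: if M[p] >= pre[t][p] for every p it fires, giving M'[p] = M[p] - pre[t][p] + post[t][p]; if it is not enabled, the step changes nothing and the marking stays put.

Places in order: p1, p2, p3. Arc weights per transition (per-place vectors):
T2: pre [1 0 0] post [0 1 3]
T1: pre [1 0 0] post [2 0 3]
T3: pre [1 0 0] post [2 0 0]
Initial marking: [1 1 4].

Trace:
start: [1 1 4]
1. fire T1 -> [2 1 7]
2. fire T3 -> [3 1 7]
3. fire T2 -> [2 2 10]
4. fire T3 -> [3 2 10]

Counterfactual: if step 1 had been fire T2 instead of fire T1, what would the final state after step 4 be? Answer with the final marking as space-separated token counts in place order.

(re-executing from step 1 with the substitution; state before step 1: [1 1 4])
1. fire T2 -> [0 2 7]
2. fire T3 -> [0 2 7]
3. fire T2 -> [0 2 7]
4. fire T3 -> [0 2 7]

0 2 7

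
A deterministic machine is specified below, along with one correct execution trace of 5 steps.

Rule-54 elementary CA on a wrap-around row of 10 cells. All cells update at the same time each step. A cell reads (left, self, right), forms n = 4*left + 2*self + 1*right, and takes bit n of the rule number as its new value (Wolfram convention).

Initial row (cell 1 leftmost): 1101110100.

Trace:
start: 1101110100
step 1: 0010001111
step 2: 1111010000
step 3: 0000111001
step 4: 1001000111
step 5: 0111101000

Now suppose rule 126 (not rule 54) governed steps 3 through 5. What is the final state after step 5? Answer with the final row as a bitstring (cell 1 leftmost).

0001111000

(re-executing steps 3..5 under rule 126; state before step 3: 1111010000)
step 3: 1001111001
step 4: 1111001111
step 5: 0001111000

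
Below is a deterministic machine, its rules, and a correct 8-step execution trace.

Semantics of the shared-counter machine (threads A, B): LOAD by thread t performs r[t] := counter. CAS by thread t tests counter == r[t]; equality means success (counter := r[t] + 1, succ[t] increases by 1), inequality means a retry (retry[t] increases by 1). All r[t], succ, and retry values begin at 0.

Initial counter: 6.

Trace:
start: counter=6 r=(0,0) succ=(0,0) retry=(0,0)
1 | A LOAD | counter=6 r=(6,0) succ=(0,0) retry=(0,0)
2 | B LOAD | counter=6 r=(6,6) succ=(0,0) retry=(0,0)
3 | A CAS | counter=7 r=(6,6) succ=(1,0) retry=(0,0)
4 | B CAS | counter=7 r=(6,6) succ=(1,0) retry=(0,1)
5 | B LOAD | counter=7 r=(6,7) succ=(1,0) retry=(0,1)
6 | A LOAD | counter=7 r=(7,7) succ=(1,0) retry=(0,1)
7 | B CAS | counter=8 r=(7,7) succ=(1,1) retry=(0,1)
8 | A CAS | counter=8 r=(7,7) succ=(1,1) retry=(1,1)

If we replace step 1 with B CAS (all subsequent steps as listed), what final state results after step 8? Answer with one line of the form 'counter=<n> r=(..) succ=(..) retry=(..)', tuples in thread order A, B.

counter=8 r=(7,7) succ=(0,2) retry=(2,1)

(re-executing from step 1 with the substitution; state before step 1: counter=6 r=(0,0) succ=(0,0) retry=(0,0))
1 | B CAS | counter=6 r=(0,0) succ=(0,0) retry=(0,1)
2 | B LOAD | counter=6 r=(0,6) succ=(0,0) retry=(0,1)
3 | A CAS | counter=6 r=(0,6) succ=(0,0) retry=(1,1)
4 | B CAS | counter=7 r=(0,6) succ=(0,1) retry=(1,1)
5 | B LOAD | counter=7 r=(0,7) succ=(0,1) retry=(1,1)
6 | A LOAD | counter=7 r=(7,7) succ=(0,1) retry=(1,1)
7 | B CAS | counter=8 r=(7,7) succ=(0,2) retry=(1,1)
8 | A CAS | counter=8 r=(7,7) succ=(0,2) retry=(2,1)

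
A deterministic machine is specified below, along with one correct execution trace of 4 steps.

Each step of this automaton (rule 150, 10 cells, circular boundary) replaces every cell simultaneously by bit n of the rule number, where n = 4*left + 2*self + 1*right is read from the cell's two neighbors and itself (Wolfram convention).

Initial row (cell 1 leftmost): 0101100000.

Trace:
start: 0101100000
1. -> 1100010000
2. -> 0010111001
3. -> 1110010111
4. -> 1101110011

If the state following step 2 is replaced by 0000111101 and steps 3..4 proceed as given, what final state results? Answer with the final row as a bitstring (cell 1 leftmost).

state after step 2 := 0000111101
3. -> 1001011001
4. -> 0111000110

0111000110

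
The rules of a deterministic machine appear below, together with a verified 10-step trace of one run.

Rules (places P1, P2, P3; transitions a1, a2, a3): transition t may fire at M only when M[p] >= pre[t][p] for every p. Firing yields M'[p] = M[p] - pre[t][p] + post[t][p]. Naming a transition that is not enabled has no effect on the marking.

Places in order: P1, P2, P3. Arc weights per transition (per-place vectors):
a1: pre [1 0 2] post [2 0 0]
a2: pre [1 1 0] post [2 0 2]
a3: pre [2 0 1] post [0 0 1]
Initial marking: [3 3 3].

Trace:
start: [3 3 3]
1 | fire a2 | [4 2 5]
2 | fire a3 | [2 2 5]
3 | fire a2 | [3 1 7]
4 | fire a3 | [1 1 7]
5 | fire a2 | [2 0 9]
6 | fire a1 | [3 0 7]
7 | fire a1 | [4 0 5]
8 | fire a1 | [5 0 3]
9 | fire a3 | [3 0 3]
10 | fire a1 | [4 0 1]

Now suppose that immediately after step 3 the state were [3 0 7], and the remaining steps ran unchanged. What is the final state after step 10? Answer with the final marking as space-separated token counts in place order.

state after step 3 := [3 0 7]
4 | fire a3 | [1 0 7]
5 | fire a2 | [1 0 7]
6 | fire a1 | [2 0 5]
7 | fire a1 | [3 0 3]
8 | fire a1 | [4 0 1]
9 | fire a3 | [2 0 1]
10 | fire a1 | [2 0 1]

2 0 1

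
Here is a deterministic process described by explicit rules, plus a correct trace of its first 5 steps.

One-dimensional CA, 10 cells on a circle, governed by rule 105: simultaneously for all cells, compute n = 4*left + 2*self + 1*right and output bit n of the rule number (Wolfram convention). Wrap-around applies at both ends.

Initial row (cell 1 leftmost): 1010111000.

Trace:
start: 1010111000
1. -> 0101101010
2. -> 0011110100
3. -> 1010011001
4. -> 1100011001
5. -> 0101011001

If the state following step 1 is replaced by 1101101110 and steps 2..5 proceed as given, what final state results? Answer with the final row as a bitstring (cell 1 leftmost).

1000110101

state after step 1 := 1101101110
2. -> 1111111011
3. -> 0000001110
4. -> 1111101010
5. -> 1000110101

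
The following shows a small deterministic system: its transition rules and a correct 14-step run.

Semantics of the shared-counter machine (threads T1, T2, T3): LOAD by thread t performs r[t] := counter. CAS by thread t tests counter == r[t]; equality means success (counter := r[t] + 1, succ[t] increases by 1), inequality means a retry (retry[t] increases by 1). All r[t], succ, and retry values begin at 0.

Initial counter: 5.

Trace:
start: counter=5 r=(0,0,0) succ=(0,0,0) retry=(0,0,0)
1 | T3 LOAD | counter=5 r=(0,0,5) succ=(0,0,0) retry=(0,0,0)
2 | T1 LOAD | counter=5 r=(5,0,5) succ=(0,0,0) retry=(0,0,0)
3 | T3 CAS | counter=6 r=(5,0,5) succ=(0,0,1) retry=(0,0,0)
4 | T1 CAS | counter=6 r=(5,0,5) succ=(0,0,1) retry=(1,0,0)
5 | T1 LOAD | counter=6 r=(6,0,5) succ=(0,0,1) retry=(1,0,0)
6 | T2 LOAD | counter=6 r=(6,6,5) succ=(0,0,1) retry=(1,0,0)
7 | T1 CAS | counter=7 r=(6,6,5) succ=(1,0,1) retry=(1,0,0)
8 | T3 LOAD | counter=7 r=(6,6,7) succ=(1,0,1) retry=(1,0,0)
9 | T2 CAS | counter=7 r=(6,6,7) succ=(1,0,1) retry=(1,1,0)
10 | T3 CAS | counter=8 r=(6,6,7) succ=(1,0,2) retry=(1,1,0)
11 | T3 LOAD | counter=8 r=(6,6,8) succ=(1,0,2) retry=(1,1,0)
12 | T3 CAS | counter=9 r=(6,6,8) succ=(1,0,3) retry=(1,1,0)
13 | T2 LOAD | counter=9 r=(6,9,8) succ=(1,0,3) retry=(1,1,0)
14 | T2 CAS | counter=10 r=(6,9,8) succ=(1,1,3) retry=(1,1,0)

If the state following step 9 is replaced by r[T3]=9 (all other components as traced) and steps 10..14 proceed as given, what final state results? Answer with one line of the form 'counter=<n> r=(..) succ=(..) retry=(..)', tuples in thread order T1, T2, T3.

state after step 9 := counter=7 r=(6,6,9) succ=(1,0,1) retry=(1,1,0)
10 | T3 CAS | counter=7 r=(6,6,9) succ=(1,0,1) retry=(1,1,1)
11 | T3 LOAD | counter=7 r=(6,6,7) succ=(1,0,1) retry=(1,1,1)
12 | T3 CAS | counter=8 r=(6,6,7) succ=(1,0,2) retry=(1,1,1)
13 | T2 LOAD | counter=8 r=(6,8,7) succ=(1,0,2) retry=(1,1,1)
14 | T2 CAS | counter=9 r=(6,8,7) succ=(1,1,2) retry=(1,1,1)

counter=9 r=(6,8,7) succ=(1,1,2) retry=(1,1,1)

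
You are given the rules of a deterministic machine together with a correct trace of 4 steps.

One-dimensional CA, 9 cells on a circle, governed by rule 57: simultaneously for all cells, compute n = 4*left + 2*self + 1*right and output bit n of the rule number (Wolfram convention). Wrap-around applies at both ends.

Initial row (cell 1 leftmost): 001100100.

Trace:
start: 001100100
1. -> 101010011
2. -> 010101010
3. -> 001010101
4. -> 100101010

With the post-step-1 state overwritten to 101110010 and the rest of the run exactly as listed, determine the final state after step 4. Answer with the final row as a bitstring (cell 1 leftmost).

101010010

state after step 1 := 101110010
2. -> 011001001
3. -> 110100100
4. -> 101010010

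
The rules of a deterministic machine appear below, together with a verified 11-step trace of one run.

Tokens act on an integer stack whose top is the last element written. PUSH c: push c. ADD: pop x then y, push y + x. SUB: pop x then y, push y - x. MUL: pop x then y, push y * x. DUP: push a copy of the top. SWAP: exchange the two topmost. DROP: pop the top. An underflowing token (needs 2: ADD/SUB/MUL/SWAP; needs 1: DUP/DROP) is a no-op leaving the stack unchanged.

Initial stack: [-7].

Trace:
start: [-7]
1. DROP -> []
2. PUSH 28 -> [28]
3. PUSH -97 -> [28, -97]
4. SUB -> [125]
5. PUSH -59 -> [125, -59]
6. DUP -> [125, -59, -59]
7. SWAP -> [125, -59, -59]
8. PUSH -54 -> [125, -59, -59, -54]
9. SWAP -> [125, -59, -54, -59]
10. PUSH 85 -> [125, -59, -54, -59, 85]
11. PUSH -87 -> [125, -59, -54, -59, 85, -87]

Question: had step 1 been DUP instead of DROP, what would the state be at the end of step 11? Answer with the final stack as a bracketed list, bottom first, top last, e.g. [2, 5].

(re-executing from step 1 with the substitution; state before step 1: [-7])
1. DUP -> [-7, -7]
2. PUSH 28 -> [-7, -7, 28]
3. PUSH -97 -> [-7, -7, 28, -97]
4. SUB -> [-7, -7, 125]
5. PUSH -59 -> [-7, -7, 125, -59]
6. DUP -> [-7, -7, 125, -59, -59]
7. SWAP -> [-7, -7, 125, -59, -59]
8. PUSH -54 -> [-7, -7, 125, -59, -59, -54]
9. SWAP -> [-7, -7, 125, -59, -54, -59]
10. PUSH 85 -> [-7, -7, 125, -59, -54, -59, 85]
11. PUSH -87 -> [-7, -7, 125, -59, -54, -59, 85, -87]

[-7, -7, 125, -59, -54, -59, 85, -87]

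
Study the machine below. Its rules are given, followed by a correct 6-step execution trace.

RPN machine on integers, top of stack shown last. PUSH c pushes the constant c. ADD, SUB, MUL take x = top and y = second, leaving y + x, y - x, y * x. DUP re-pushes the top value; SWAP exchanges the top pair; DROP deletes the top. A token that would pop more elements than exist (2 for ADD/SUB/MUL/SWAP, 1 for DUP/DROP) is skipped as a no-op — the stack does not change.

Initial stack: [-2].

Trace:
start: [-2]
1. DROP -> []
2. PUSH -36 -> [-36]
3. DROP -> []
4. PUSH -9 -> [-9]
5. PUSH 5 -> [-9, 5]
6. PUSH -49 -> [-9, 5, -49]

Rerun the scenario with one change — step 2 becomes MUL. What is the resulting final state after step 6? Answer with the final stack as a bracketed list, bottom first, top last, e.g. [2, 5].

(re-executing from step 2 with the substitution; state before step 2: [])
2. MUL -> []
3. DROP -> []
4. PUSH -9 -> [-9]
5. PUSH 5 -> [-9, 5]
6. PUSH -49 -> [-9, 5, -49]

[-9, 5, -49]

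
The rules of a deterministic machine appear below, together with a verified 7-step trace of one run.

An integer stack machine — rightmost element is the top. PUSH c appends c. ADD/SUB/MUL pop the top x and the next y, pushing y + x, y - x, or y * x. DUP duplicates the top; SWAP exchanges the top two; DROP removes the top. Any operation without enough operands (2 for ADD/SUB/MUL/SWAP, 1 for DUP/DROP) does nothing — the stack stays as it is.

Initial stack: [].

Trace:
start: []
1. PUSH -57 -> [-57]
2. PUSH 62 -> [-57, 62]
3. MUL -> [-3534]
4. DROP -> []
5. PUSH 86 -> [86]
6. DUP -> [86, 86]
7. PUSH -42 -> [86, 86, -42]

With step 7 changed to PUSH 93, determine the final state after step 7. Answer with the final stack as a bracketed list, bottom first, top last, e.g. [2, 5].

[86, 86, 93]

(re-executing from step 7 with the substitution; state before step 7: [86, 86])
7. PUSH 93 -> [86, 86, 93]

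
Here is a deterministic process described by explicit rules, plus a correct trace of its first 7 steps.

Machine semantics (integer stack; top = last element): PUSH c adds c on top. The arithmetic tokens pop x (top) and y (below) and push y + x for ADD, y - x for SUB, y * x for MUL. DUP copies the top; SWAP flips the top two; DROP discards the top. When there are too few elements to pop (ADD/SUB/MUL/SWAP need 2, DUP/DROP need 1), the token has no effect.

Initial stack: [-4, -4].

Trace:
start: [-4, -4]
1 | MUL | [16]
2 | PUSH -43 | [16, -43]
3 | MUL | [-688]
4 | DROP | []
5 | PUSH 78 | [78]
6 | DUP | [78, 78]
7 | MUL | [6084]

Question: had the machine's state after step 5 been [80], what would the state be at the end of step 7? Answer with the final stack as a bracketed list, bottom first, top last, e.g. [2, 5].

state after step 5 := [80]
6 | DUP | [80, 80]
7 | MUL | [6400]

[6400]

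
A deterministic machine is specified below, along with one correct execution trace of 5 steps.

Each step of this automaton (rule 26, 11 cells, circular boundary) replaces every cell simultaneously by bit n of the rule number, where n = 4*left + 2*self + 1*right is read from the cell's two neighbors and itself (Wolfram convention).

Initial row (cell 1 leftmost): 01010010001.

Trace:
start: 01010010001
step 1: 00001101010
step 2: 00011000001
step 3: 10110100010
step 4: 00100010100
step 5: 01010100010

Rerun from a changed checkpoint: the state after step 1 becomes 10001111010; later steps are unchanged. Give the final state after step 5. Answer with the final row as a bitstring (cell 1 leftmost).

01010101010

state after step 1 := 10001111010
step 2: 01011000000
step 3: 10010100000
step 4: 01100010001
step 5: 01010101010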